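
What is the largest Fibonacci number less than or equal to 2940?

2584 ≤ 2940 < 4181, so the largest Fibonacci number not exceeding 2940 is 2584.

2584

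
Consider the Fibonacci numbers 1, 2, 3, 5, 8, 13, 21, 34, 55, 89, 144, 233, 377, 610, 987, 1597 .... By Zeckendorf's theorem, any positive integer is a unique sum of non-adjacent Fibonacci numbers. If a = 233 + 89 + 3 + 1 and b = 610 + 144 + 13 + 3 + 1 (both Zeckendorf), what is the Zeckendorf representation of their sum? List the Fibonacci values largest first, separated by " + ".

The two numbers are 326 and 771, so their sum is 1097.
Repeatedly subtract the largest Fibonacci number that fits:
987 ≤ 1097 < 1597, so take 987; remainder 110
89 ≤ 110 < 144, so take 89; remainder 21
21 ≤ 21 < 34, so take 21; remainder 0

987 + 89 + 21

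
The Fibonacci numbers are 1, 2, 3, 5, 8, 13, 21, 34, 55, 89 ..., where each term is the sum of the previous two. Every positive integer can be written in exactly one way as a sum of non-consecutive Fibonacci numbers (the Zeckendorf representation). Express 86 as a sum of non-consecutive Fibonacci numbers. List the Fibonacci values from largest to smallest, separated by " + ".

55 + 21 + 8 + 2

Greedy algorithm:
86: greatest Fibonacci not exceeding it is 55, leaving 31
31: greatest Fibonacci not exceeding it is 21, leaving 10
10: greatest Fibonacci not exceeding it is 8, leaving 2
2: greatest Fibonacci not exceeding it is 2, leaving 0
So 86 = 55 + 21 + 8 + 2, with no two terms consecutive in the sequence.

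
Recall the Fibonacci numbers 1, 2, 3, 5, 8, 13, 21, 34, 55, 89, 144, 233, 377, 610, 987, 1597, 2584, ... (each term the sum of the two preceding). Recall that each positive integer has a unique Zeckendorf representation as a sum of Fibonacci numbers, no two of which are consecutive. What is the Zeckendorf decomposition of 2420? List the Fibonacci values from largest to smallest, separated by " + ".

Repeatedly subtract the largest Fibonacci number that fits:
2420 − 1597 = 823
823 − 610 = 213
213 − 144 = 69
69 − 55 = 14
14 − 13 = 1
1 − 1 = 0
So 2420 = 1597 + 610 + 144 + 55 + 13 + 1, with no two terms consecutive in the sequence.

1597 + 610 + 144 + 55 + 13 + 1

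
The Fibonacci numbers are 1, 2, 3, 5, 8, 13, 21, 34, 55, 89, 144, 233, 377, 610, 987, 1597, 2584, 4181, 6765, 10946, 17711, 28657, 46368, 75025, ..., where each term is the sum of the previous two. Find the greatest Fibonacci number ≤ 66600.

46368 ≤ 66600 < 75025, so the largest Fibonacci number not exceeding 66600 is 46368.

46368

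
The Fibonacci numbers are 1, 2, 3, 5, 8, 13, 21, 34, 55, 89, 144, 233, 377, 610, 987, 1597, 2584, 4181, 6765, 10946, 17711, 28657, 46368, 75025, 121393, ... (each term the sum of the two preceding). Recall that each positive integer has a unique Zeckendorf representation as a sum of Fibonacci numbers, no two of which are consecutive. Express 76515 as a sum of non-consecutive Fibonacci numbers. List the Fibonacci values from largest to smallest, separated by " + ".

Repeatedly subtract the largest Fibonacci number that fits:
largest Fibonacci ≤ 76515 is 75025; 76515 − 75025 = 1490
largest Fibonacci ≤ 1490 is 987; 1490 − 987 = 503
largest Fibonacci ≤ 503 is 377; 503 − 377 = 126
largest Fibonacci ≤ 126 is 89; 126 − 89 = 37
largest Fibonacci ≤ 37 is 34; 37 − 34 = 3
largest Fibonacci ≤ 3 is 3; 3 − 3 = 0
So 76515 = 75025 + 987 + 377 + 89 + 34 + 3, with no two terms consecutive in the sequence.

75025 + 987 + 377 + 89 + 34 + 3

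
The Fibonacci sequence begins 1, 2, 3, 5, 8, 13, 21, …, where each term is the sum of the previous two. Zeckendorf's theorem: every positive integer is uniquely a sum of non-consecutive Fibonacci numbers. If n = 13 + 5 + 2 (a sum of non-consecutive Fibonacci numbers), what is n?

13 + 5 + 2 = 20.

20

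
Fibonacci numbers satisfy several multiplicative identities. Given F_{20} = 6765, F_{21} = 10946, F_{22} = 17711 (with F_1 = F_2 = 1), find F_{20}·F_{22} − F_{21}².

6765·17711 − 10946² = 119814915 − 119814916 = -1. (Cassini's identity: F_{k−1}F_{k+1} − F_k² = (−1)^k.)

-1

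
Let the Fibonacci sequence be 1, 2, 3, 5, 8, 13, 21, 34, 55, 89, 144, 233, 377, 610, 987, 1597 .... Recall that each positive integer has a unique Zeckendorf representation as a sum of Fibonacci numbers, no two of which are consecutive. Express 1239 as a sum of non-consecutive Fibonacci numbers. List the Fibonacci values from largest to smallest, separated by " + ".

987 + 233 + 13 + 5 + 1

Greedy algorithm:
largest Fibonacci ≤ 1239 is 987; 1239 − 987 = 252
largest Fibonacci ≤ 252 is 233; 252 − 233 = 19
largest Fibonacci ≤ 19 is 13; 19 − 13 = 6
largest Fibonacci ≤ 6 is 5; 6 − 5 = 1
largest Fibonacci ≤ 1 is 1; 1 − 1 = 0
So 1239 = 987 + 233 + 13 + 5 + 1, with no two terms consecutive in the sequence.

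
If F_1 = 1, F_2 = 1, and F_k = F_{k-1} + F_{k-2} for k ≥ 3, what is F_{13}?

233

Iterating the recurrence up to F_{6} = 8 and F_{5} = 5:
F_{7} = F_{6} + F_{5} = 8 + 5 = 13
F_{8} = F_{7} + F_{6} = 13 + 8 = 21
F_{9} = F_{8} + F_{7} = 21 + 13 = 34
F_{10} = F_{9} + F_{8} = 34 + 21 = 55
F_{11} = F_{10} + F_{9} = 55 + 34 = 89
F_{12} = F_{11} + F_{10} = 89 + 55 = 144
F_{13} = F_{12} + F_{11} = 144 + 89 = 233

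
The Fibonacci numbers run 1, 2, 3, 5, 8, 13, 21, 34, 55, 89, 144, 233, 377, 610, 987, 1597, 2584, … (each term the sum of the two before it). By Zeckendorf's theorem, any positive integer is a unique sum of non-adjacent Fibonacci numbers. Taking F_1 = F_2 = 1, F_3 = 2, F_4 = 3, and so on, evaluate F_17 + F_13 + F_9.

1864

F_17 + F_13 + F_9 = 1597 + 233 + 34 = 1864.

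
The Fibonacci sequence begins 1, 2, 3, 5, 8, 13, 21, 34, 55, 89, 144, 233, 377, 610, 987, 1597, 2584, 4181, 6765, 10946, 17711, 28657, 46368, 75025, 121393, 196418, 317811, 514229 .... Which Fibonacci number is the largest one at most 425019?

317811 ≤ 425019 < 514229, so the largest Fibonacci number not exceeding 425019 is 317811.

317811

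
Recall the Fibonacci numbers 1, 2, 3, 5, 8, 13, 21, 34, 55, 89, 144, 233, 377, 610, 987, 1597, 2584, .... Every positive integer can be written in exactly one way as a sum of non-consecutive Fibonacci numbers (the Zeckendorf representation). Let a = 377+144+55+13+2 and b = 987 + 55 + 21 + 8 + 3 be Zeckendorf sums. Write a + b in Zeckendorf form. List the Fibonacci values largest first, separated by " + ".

1597 + 55 + 13

The two numbers are 591 and 1074, so their sum is 1665.
largest Fibonacci ≤ 1665 is 1597; 1665 − 1597 = 68
largest Fibonacci ≤ 68 is 55; 68 − 55 = 13
largest Fibonacci ≤ 13 is 13; 13 − 13 = 0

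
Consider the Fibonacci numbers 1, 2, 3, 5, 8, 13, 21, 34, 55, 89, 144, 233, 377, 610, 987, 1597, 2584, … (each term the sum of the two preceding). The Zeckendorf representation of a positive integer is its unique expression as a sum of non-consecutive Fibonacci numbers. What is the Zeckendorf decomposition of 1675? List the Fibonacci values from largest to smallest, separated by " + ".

1597 + 55 + 21 + 2

Greedy algorithm:
subtract 1597 from 1675: 78 remains
subtract 55 from 78: 23 remains
subtract 21 from 23: 2 remains
subtract 2 from 2: 0 remains
So 1675 = 1597 + 55 + 21 + 2, with no two terms consecutive in the sequence.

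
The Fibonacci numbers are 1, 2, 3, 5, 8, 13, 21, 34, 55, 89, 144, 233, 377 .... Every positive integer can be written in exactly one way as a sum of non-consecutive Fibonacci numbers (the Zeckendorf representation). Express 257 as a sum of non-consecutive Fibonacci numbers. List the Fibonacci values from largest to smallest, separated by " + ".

257 − 233 = 24
24 − 21 = 3
3 − 3 = 0
So 257 = 233 + 21 + 3, with no two terms consecutive in the sequence.

233 + 21 + 3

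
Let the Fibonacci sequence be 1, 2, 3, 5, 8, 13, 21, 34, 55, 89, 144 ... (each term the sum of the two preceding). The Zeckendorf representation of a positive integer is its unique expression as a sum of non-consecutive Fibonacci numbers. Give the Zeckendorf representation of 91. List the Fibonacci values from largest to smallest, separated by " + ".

89 + 2

Greedily peel off the largest Fibonacci term at each step:
91: greatest Fibonacci not exceeding it is 89, leaving 2
2: greatest Fibonacci not exceeding it is 2, leaving 0
So 91 = 89 + 2, with no two terms consecutive in the sequence.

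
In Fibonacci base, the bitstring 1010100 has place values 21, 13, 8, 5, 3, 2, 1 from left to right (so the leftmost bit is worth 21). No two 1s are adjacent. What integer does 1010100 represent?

32

Summing the place values of the 1 bits: 21 + 8 + 3 = 32.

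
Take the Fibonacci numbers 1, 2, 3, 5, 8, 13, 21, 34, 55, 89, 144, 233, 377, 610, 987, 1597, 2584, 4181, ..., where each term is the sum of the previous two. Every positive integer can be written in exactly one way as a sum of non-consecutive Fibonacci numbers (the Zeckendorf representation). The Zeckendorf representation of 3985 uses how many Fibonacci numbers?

Greedy algorithm:
3985 − 2584 = 1401
1401 − 987 = 414
414 − 377 = 37
37 − 34 = 3
3 − 3 = 0
3985 = 2584 + 987 + 377 + 34 + 3, which has 5 terms.

5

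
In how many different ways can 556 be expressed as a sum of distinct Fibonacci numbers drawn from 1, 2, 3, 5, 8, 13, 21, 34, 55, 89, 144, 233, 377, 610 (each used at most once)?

12

556 = 377+144+34+1 = 377+144+21+13+1 = 377+89+55+34+1 = 377+144+21+8+5+1 = 377+89+55+21+13+1 = … (7 more), for 12 in all.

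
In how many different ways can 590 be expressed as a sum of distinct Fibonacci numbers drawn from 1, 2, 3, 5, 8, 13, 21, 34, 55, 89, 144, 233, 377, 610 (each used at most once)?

12

Each representation comes from the Zeckendorf form by replacing some F_k with F_{k−1} + F_{k−2} where possible.
590 = 377+144+55+13+1 = 377+144+55+8+5+1 = 377+144+34+21+13+1 = 377+144+55+8+3+2+1 = … (8 more), for 12 in all.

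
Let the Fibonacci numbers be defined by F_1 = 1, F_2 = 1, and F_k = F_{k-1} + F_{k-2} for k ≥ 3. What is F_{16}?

987

Iterating the recurrence up to F_{10} = 55 and F_{9} = 34:
F_{11} = F_{10} + F_{9} = 55 + 34 = 89
F_{12} = F_{11} + F_{10} = 89 + 55 = 144
F_{13} = F_{12} + F_{11} = 144 + 89 = 233
F_{14} = F_{13} + F_{12} = 233 + 144 = 377
F_{15} = F_{14} + F_{13} = 377 + 233 = 610
F_{16} = F_{15} + F_{14} = 610 + 377 = 987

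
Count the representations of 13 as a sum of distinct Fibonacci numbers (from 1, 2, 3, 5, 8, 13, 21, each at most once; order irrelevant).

Each representation comes from the Zeckendorf form by replacing some F_k with F_{k−1} + F_{k−2} where possible.
13 = 13 = 8+5 = 8+3+2 — 3 representations.

3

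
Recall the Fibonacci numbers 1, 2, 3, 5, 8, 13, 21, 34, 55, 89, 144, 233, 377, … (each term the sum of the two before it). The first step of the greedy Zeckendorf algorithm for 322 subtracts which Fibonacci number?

233

233 ≤ 322 < 377, so the largest Fibonacci number not exceeding 322 is 233.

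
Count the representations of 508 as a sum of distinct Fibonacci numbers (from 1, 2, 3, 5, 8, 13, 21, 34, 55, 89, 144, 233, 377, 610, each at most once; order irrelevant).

18

Starting from the Zeckendorf form and repeatedly splitting a term F_k into F_{k−1} + F_{k−2} (when neither is already used) reaches every representation.
508 = 377+89+34+8 = 377+89+34+5+3 = 377+89+21+13+8 = … (15 more), for 18 in all.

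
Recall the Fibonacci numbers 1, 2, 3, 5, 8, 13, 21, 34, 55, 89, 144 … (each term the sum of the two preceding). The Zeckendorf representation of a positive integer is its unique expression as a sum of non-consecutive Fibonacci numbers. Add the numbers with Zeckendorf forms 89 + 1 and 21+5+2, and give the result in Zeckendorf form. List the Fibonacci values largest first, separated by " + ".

The two numbers are 90 and 28, so their sum is 118.
Repeatedly subtract the largest Fibonacci number that fits:
118 − 89 = 29
29 − 21 = 8
8 − 8 = 0

89 + 21 + 8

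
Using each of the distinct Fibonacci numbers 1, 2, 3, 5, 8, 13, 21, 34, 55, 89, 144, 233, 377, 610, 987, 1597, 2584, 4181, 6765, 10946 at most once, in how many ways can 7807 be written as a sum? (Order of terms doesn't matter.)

52

7807 = 6765+987+55 = 6765+987+34+21 = 6765+610+377+55 = … (49 more), for 52 in all.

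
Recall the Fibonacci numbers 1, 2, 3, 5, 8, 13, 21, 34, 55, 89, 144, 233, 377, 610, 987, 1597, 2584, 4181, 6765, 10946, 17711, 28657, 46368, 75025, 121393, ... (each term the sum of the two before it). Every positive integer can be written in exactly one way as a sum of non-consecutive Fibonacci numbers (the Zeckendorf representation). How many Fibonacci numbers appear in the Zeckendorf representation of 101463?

Greedy algorithm:
101463 − 75025 = 26438
26438 − 17711 = 8727
8727 − 6765 = 1962
1962 − 1597 = 365
365 − 233 = 132
132 − 89 = 43
43 − 34 = 9
9 − 8 = 1
1 − 1 = 0
101463 = 75025 + 17711 + 6765 + 1597 + 233 + 89 + 34 + 8 + 1, which has 9 terms.

9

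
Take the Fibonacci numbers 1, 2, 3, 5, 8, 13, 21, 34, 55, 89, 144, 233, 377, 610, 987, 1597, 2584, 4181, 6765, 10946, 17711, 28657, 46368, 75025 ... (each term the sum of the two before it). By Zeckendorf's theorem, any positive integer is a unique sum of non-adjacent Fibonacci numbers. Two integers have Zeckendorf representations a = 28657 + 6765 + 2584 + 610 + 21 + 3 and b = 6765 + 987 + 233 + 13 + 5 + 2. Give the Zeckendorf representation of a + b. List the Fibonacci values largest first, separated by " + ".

46368 + 233 + 34 + 8 + 2

The two numbers are 38640 and 8005, so their sum is 46645.
Greedily peel off the largest Fibonacci term at each step:
subtract 46368 from 46645: 277 remains
subtract 233 from 277: 44 remains
subtract 34 from 44: 10 remains
subtract 8 from 10: 2 remains
subtract 2 from 2: 0 remains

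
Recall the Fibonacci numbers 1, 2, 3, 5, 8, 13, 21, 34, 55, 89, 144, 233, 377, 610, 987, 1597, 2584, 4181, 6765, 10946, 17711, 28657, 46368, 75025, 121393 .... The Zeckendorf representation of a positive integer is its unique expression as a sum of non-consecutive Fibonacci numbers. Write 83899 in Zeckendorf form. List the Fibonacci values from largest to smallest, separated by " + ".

75025 + 6765 + 1597 + 377 + 89 + 34 + 8 + 3 + 1

largest Fibonacci ≤ 83899 is 75025; 83899 − 75025 = 8874
largest Fibonacci ≤ 8874 is 6765; 8874 − 6765 = 2109
largest Fibonacci ≤ 2109 is 1597; 2109 − 1597 = 512
largest Fibonacci ≤ 512 is 377; 512 − 377 = 135
largest Fibonacci ≤ 135 is 89; 135 − 89 = 46
largest Fibonacci ≤ 46 is 34; 46 − 34 = 12
largest Fibonacci ≤ 12 is 8; 12 − 8 = 4
largest Fibonacci ≤ 4 is 3; 4 − 3 = 1
largest Fibonacci ≤ 1 is 1; 1 − 1 = 0
So 83899 = 75025 + 6765 + 1597 + 377 + 89 + 34 + 8 + 3 + 1, with no two terms consecutive in the sequence.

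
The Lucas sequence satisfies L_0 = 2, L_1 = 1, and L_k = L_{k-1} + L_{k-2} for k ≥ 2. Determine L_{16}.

Iterating the recurrence up to L_{12} = 322 and L_{11} = 199:
L_{13} = L_{12} + L_{11} = 322 + 199 = 521
L_{14} = L_{13} + L_{12} = 521 + 322 = 843
L_{15} = L_{14} + L_{13} = 843 + 521 = 1364
L_{16} = L_{15} + L_{14} = 1364 + 843 = 2207

2207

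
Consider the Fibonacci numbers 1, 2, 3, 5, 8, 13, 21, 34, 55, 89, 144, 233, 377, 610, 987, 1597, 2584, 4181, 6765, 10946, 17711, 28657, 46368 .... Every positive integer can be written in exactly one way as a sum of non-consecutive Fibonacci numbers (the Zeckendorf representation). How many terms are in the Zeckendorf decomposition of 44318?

6

largest Fibonacci ≤ 44318 is 28657; 44318 − 28657 = 15661
largest Fibonacci ≤ 15661 is 10946; 15661 − 10946 = 4715
largest Fibonacci ≤ 4715 is 4181; 4715 − 4181 = 534
largest Fibonacci ≤ 534 is 377; 534 − 377 = 157
largest Fibonacci ≤ 157 is 144; 157 − 144 = 13
largest Fibonacci ≤ 13 is 13; 13 − 13 = 0
44318 = 28657 + 10946 + 4181 + 377 + 144 + 13, which has 6 terms.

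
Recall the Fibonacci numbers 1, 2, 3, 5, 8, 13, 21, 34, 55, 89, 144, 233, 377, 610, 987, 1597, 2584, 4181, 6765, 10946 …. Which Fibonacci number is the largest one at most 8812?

6765

6765 ≤ 8812 < 10946, so the largest Fibonacci number not exceeding 8812 is 6765.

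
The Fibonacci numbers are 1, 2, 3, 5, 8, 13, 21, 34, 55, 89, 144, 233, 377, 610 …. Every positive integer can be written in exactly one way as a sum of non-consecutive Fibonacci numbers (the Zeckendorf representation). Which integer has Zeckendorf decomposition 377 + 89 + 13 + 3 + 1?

483

377 + 89 + 13 + 3 + 1 = 483.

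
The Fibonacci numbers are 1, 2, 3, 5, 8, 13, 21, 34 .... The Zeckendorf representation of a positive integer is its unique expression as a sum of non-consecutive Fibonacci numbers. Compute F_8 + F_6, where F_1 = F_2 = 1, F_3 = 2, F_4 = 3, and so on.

29

F_8 + F_6 = 21 + 8 = 29.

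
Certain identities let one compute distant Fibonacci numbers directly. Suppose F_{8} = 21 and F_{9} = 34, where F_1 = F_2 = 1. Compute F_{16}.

By the doubling identity F_{2k} = F_k(2F_{k+1} − F_k): F_{16} = 21·(2·34 − 21) = 21·47 = 987.

987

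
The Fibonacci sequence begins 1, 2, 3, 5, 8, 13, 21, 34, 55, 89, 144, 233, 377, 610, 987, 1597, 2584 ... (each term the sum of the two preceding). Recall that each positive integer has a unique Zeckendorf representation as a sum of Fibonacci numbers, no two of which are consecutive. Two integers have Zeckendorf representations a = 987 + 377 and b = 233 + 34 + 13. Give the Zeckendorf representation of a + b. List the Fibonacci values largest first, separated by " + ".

1597 + 34 + 13

The two numbers are 1364 and 280, so their sum is 1644.
largest Fibonacci ≤ 1644 is 1597; 1644 − 1597 = 47
largest Fibonacci ≤ 47 is 34; 47 − 34 = 13
largest Fibonacci ≤ 13 is 13; 13 − 13 = 0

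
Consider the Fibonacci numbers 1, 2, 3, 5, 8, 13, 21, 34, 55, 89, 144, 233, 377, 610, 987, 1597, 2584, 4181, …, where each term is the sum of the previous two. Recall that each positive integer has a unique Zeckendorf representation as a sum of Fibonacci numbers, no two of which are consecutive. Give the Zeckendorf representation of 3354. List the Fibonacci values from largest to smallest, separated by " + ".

Greedy algorithm:
take 2584 (≤ 3354); 3354 − 2584 = 770
take 610 (≤ 770); 770 − 610 = 160
take 144 (≤ 160); 160 − 144 = 16
take 13 (≤ 16); 16 − 13 = 3
take 3 (≤ 3); 3 − 3 = 0
So 3354 = 2584 + 610 + 144 + 13 + 3, with no two terms consecutive in the sequence.

2584 + 610 + 144 + 13 + 3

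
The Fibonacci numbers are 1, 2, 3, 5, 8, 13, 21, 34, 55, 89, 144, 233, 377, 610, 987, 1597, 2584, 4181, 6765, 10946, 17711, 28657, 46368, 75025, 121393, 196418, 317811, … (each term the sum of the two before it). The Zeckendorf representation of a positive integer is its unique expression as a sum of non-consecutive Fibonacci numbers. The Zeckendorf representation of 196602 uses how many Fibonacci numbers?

5

Greedy algorithm:
196418 ≤ 196602 < 317811, so take 196418; remainder 184
144 ≤ 184 < 233, so take 144; remainder 40
34 ≤ 40 < 55, so take 34; remainder 6
5 ≤ 6 < 8, so take 5; remainder 1
1 ≤ 1 < 2, so take 1; remainder 0
196602 = 196418 + 144 + 34 + 5 + 1, which has 5 terms.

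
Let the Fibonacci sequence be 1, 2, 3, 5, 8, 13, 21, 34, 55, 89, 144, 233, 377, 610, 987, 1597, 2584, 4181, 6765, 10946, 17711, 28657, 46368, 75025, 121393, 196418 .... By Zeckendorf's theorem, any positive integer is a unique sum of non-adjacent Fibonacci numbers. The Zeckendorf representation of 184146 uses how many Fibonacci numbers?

9

Repeatedly subtract the largest Fibonacci number that fits:
121393 ≤ 184146 < 196418, so take 121393; remainder 62753
46368 ≤ 62753 < 75025, so take 46368; remainder 16385
10946 ≤ 16385 < 17711, so take 10946; remainder 5439
4181 ≤ 5439 < 6765, so take 4181; remainder 1258
987 ≤ 1258 < 1597, so take 987; remainder 271
233 ≤ 271 < 377, so take 233; remainder 38
34 ≤ 38 < 55, so take 34; remainder 4
3 ≤ 4 < 5, so take 3; remainder 1
1 ≤ 1 < 2, so take 1; remainder 0
184146 = 121393 + 46368 + 10946 + 4181 + 987 + 233 + 34 + 3 + 1, which has 9 terms.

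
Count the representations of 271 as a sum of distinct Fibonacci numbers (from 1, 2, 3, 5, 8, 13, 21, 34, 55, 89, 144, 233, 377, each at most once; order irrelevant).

8

Starting from the Zeckendorf form and repeatedly splitting a term F_k into F_{k−1} + F_{k−2} (when neither is already used) reaches every representation.
271 = 233+34+3+1 = 233+21+13+3+1 = 144+89+34+3+1 = 233+21+8+5+3+1 = … (4 more), for 8 in all.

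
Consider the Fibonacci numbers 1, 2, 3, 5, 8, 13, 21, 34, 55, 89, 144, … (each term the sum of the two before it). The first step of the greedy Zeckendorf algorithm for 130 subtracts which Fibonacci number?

89 ≤ 130 < 144, so the largest Fibonacci number not exceeding 130 is 89.

89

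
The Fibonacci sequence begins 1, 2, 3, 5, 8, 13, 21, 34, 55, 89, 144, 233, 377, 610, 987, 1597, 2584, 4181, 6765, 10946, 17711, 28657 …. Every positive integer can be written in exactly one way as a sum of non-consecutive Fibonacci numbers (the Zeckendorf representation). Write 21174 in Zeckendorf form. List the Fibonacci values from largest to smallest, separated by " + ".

Repeatedly subtract the largest Fibonacci number that fits:
21174: greatest Fibonacci not exceeding it is 17711, leaving 3463
3463: greatest Fibonacci not exceeding it is 2584, leaving 879
879: greatest Fibonacci not exceeding it is 610, leaving 269
269: greatest Fibonacci not exceeding it is 233, leaving 36
36: greatest Fibonacci not exceeding it is 34, leaving 2
2: greatest Fibonacci not exceeding it is 2, leaving 0
So 21174 = 17711 + 2584 + 610 + 233 + 34 + 2, with no two terms consecutive in the sequence.

17711 + 2584 + 610 + 233 + 34 + 2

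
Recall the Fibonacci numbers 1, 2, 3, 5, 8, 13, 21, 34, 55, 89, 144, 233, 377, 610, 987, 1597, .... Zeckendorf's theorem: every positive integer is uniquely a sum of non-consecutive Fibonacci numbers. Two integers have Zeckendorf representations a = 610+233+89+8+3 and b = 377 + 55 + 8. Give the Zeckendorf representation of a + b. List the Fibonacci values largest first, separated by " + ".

The two numbers are 943 and 440, so their sum is 1383.
largest Fibonacci ≤ 1383 is 987; 1383 − 987 = 396
largest Fibonacci ≤ 396 is 377; 396 − 377 = 19
largest Fibonacci ≤ 19 is 13; 19 − 13 = 6
largest Fibonacci ≤ 6 is 5; 6 − 5 = 1
largest Fibonacci ≤ 1 is 1; 1 − 1 = 0

987 + 377 + 13 + 5 + 1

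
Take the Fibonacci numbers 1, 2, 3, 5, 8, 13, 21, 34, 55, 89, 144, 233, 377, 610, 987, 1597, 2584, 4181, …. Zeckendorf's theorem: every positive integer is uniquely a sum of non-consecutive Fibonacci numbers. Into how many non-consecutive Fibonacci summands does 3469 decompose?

5

2584 ≤ 3469 < 4181, so take 2584; remainder 885
610 ≤ 885 < 987, so take 610; remainder 275
233 ≤ 275 < 377, so take 233; remainder 42
34 ≤ 42 < 55, so take 34; remainder 8
8 ≤ 8 < 13, so take 8; remainder 0
3469 = 2584 + 610 + 233 + 34 + 8, which has 5 terms.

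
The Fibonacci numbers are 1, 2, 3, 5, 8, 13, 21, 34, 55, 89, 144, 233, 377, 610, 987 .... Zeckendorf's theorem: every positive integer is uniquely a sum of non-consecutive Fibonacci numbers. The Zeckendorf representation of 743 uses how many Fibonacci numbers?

Greedily peel off the largest Fibonacci term at each step:
743: greatest Fibonacci not exceeding it is 610, leaving 133
133: greatest Fibonacci not exceeding it is 89, leaving 44
44: greatest Fibonacci not exceeding it is 34, leaving 10
10: greatest Fibonacci not exceeding it is 8, leaving 2
2: greatest Fibonacci not exceeding it is 2, leaving 0
743 = 610 + 89 + 34 + 8 + 2, which has 5 terms.

5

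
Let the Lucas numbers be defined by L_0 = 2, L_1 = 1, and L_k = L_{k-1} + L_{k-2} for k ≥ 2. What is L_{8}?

47

L_{2} = L_{1} + L_{0} = 1 + 2 = 3
L_{3} = L_{2} + L_{1} = 3 + 1 = 4
L_{4} = L_{3} + L_{2} = 4 + 3 = 7
L_{5} = L_{4} + L_{3} = 7 + 4 = 11
L_{6} = L_{5} + L_{4} = 11 + 7 = 18
L_{7} = L_{6} + L_{5} = 18 + 11 = 29
L_{8} = L_{7} + L_{6} = 29 + 18 = 47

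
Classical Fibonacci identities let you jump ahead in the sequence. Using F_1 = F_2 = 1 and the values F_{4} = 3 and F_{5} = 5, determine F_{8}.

By the doubling identity F_{2k} = F_k(2F_{k+1} − F_k): F_{8} = 3·(2·5 − 3) = 3·7 = 21.

21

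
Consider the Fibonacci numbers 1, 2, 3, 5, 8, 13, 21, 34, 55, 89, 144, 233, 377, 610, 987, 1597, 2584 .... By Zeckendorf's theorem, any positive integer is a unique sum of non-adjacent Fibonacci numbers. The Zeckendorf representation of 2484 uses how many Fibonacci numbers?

largest Fibonacci ≤ 2484 is 1597; 2484 − 1597 = 887
largest Fibonacci ≤ 887 is 610; 887 − 610 = 277
largest Fibonacci ≤ 277 is 233; 277 − 233 = 44
largest Fibonacci ≤ 44 is 34; 44 − 34 = 10
largest Fibonacci ≤ 10 is 8; 10 − 8 = 2
largest Fibonacci ≤ 2 is 2; 2 − 2 = 0
2484 = 1597 + 610 + 233 + 34 + 8 + 2, which has 6 terms.

6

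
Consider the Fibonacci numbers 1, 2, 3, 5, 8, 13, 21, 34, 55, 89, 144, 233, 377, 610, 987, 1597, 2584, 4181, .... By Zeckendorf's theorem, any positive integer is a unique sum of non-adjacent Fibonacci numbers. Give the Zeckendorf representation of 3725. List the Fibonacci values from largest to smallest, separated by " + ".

Repeatedly subtract the largest Fibonacci number that fits:
take 2584 (≤ 3725); 3725 − 2584 = 1141
take 987 (≤ 1141); 1141 − 987 = 154
take 144 (≤ 154); 154 − 144 = 10
take 8 (≤ 10); 10 − 8 = 2
take 2 (≤ 2); 2 − 2 = 0
So 3725 = 2584 + 987 + 144 + 8 + 2, with no two terms consecutive in the sequence.

2584 + 987 + 144 + 8 + 2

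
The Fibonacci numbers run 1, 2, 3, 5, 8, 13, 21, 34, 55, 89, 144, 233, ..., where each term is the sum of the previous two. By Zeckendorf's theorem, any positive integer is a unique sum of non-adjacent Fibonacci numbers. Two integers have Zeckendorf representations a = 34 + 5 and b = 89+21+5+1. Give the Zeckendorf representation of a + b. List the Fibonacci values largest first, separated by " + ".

144 + 8 + 3

The two numbers are 39 and 116, so their sum is 155.
Greedily peel off the largest Fibonacci term at each step:
largest Fibonacci ≤ 155 is 144; 155 − 144 = 11
largest Fibonacci ≤ 11 is 8; 11 − 8 = 3
largest Fibonacci ≤ 3 is 3; 3 − 3 = 0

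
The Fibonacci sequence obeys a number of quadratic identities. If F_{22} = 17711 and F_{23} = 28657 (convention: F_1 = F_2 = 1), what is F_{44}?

By the doubling identity F_{2k} = F_k(2F_{k+1} − F_k): F_{44} = 17711·(2·28657 − 17711) = 17711·39603 = 701408733.

701408733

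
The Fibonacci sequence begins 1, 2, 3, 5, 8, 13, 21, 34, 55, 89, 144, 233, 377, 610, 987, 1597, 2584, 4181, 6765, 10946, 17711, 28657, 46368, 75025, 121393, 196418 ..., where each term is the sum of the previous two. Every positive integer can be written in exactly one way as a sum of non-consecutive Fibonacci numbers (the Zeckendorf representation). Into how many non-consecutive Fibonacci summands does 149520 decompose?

9

subtract 121393 from 149520: 28127 remains
subtract 17711 from 28127: 10416 remains
subtract 6765 from 10416: 3651 remains
subtract 2584 from 3651: 1067 remains
subtract 987 from 1067: 80 remains
subtract 55 from 80: 25 remains
subtract 21 from 25: 4 remains
subtract 3 from 4: 1 remains
subtract 1 from 1: 0 remains
149520 = 121393 + 17711 + 6765 + 2584 + 987 + 55 + 21 + 3 + 1, which has 9 terms.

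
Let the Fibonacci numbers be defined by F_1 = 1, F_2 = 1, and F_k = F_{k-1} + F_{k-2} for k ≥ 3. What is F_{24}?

Iterating the recurrence up to F_{19} = 4181 and F_{18} = 2584:
F_{20} = F_{19} + F_{18} = 4181 + 2584 = 6765
F_{21} = F_{20} + F_{19} = 6765 + 4181 = 10946
F_{22} = F_{21} + F_{20} = 10946 + 6765 = 17711
F_{23} = F_{22} + F_{21} = 17711 + 10946 = 28657
F_{24} = F_{23} + F_{22} = 28657 + 17711 = 46368

46368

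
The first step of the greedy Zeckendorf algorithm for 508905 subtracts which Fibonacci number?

317811

317811 ≤ 508905 < 514229, so the largest Fibonacci number not exceeding 508905 is 317811.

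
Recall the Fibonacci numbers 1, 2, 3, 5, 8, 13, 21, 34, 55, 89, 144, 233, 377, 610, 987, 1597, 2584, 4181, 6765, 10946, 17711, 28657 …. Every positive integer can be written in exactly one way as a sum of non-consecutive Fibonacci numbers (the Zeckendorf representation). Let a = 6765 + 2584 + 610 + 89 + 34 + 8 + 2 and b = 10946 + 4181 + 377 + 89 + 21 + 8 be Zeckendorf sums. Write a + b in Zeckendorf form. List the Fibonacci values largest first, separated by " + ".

17711 + 6765 + 987 + 233 + 13 + 5

The two numbers are 10092 and 15622, so their sum is 25714.
Greedily peel off the largest Fibonacci term at each step:
25714: greatest Fibonacci not exceeding it is 17711, leaving 8003
8003: greatest Fibonacci not exceeding it is 6765, leaving 1238
1238: greatest Fibonacci not exceeding it is 987, leaving 251
251: greatest Fibonacci not exceeding it is 233, leaving 18
18: greatest Fibonacci not exceeding it is 13, leaving 5
5: greatest Fibonacci not exceeding it is 5, leaving 0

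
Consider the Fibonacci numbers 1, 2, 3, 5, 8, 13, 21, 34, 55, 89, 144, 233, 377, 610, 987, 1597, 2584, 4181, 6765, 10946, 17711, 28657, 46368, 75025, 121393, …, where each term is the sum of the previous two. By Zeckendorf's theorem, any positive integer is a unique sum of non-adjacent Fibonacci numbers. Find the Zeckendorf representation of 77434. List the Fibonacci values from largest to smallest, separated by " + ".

75025 + 1597 + 610 + 144 + 55 + 3

take 75025 (≤ 77434); 77434 − 75025 = 2409
take 1597 (≤ 2409); 2409 − 1597 = 812
take 610 (≤ 812); 812 − 610 = 202
take 144 (≤ 202); 202 − 144 = 58
take 55 (≤ 58); 58 − 55 = 3
take 3 (≤ 3); 3 − 3 = 0
So 77434 = 75025 + 1597 + 610 + 144 + 55 + 3, with no two terms consecutive in the sequence.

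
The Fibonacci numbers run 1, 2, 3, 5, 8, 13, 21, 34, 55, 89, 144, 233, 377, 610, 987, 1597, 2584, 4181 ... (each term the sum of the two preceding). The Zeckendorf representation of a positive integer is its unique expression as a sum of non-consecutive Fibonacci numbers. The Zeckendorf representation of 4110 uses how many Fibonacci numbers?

4110 − 2584 = 1526
1526 − 987 = 539
539 − 377 = 162
162 − 144 = 18
18 − 13 = 5
5 − 5 = 0
4110 = 2584 + 987 + 377 + 144 + 13 + 5, which has 6 terms.

6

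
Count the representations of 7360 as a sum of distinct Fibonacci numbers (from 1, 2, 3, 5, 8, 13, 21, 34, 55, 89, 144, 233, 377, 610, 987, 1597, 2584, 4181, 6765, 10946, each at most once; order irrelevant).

7360 = 6765+377+144+55+13+5+1 = 6765+377+144+55+13+3+2+1 = 6765+377+144+34+21+13+5+1 = 6765+377+144+55+8+5+3+2+1 = … (35 more), for 39 in all.

39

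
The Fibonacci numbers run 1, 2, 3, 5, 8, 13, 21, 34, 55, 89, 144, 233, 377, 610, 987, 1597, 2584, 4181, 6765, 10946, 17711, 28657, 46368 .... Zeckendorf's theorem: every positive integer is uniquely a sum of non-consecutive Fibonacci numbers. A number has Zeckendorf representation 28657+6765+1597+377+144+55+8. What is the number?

28657+6765+1597+377+144+55+8 = 37603.

37603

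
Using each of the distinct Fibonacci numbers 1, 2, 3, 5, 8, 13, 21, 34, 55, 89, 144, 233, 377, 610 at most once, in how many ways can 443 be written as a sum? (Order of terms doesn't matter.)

Each representation comes from the Zeckendorf form by replacing some F_k with F_{k−1} + F_{k−2} where possible.
443 = 377+55+8+3 = 377+55+8+2+1 = 377+34+21+8+3 = … (15 more), for 18 in all.

18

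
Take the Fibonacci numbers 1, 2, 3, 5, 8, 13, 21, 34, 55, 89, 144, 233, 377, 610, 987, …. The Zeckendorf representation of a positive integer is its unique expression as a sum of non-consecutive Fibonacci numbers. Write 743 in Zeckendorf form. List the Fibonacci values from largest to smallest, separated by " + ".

743: greatest Fibonacci not exceeding it is 610, leaving 133
133: greatest Fibonacci not exceeding it is 89, leaving 44
44: greatest Fibonacci not exceeding it is 34, leaving 10
10: greatest Fibonacci not exceeding it is 8, leaving 2
2: greatest Fibonacci not exceeding it is 2, leaving 0
So 743 = 610 + 89 + 34 + 8 + 2, with no two terms consecutive in the sequence.

610 + 89 + 34 + 8 + 2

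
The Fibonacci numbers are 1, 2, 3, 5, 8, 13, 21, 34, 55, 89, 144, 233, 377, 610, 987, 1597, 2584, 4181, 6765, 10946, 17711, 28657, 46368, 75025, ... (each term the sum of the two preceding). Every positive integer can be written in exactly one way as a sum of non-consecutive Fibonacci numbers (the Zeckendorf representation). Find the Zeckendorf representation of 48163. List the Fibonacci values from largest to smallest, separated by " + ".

46368 + 1597 + 144 + 34 + 13 + 5 + 2

Repeatedly subtract the largest Fibonacci number that fits:
subtract 46368 from 48163: 1795 remains
subtract 1597 from 1795: 198 remains
subtract 144 from 198: 54 remains
subtract 34 from 54: 20 remains
subtract 13 from 20: 7 remains
subtract 5 from 7: 2 remains
subtract 2 from 2: 0 remains
So 48163 = 46368 + 1597 + 144 + 34 + 13 + 5 + 2, with no two terms consecutive in the sequence.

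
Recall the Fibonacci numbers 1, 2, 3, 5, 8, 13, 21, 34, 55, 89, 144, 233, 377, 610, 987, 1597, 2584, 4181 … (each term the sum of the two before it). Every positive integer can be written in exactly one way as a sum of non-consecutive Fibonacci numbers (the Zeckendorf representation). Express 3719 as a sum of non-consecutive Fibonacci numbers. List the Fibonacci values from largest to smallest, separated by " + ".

2584 + 987 + 144 + 3 + 1

Greedy algorithm:
subtract 2584 from 3719: 1135 remains
subtract 987 from 1135: 148 remains
subtract 144 from 148: 4 remains
subtract 3 from 4: 1 remains
subtract 1 from 1: 0 remains
So 3719 = 2584 + 987 + 144 + 3 + 1, with no two terms consecutive in the sequence.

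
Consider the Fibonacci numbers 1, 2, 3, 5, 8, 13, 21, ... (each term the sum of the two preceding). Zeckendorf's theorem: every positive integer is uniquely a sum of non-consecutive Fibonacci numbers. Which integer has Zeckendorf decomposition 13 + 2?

13 + 2 = 15.

15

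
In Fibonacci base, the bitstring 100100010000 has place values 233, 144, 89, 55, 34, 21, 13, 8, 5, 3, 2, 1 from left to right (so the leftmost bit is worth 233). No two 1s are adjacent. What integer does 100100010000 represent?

Summing the place values of the 1 bits: 233 + 55 + 8 = 296.

296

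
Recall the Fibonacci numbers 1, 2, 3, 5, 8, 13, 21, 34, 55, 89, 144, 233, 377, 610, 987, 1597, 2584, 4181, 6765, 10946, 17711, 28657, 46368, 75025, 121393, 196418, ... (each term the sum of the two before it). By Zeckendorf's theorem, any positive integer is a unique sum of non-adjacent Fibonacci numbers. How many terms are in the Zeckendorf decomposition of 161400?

Repeatedly subtract the largest Fibonacci number that fits:
largest Fibonacci ≤ 161400 is 121393; 161400 − 121393 = 40007
largest Fibonacci ≤ 40007 is 28657; 40007 − 28657 = 11350
largest Fibonacci ≤ 11350 is 10946; 11350 − 10946 = 404
largest Fibonacci ≤ 404 is 377; 404 − 377 = 27
largest Fibonacci ≤ 27 is 21; 27 − 21 = 6
largest Fibonacci ≤ 6 is 5; 6 − 5 = 1
largest Fibonacci ≤ 1 is 1; 1 − 1 = 0
161400 = 121393 + 28657 + 10946 + 377 + 21 + 5 + 1, which has 7 terms.

7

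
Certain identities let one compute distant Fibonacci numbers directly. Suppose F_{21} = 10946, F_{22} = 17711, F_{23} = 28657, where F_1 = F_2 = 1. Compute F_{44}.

By the addition formula F_{m+n} = F_m F_{n+1} + F_{m−1} F_n with m=22, n=22: F_{44} = 17711·28657 + 10946·17711 = 507544127 + 193864606 = 701408733.

701408733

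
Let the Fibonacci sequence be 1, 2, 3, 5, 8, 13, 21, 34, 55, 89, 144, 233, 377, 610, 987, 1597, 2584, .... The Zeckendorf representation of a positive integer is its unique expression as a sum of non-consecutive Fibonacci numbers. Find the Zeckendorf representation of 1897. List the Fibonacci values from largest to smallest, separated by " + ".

Repeatedly subtract the largest Fibonacci number that fits:
1897: greatest Fibonacci not exceeding it is 1597, leaving 300
300: greatest Fibonacci not exceeding it is 233, leaving 67
67: greatest Fibonacci not exceeding it is 55, leaving 12
12: greatest Fibonacci not exceeding it is 8, leaving 4
4: greatest Fibonacci not exceeding it is 3, leaving 1
1: greatest Fibonacci not exceeding it is 1, leaving 0
So 1897 = 1597 + 233 + 55 + 8 + 3 + 1, with no two terms consecutive in the sequence.

1597 + 233 + 55 + 8 + 3 + 1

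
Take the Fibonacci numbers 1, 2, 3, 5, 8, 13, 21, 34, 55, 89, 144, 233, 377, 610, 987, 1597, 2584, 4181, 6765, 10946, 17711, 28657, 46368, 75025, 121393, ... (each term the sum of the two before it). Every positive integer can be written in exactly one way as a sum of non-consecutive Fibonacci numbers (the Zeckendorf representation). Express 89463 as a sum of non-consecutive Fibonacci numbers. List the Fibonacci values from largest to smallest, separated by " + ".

89463: greatest Fibonacci not exceeding it is 75025, leaving 14438
14438: greatest Fibonacci not exceeding it is 10946, leaving 3492
3492: greatest Fibonacci not exceeding it is 2584, leaving 908
908: greatest Fibonacci not exceeding it is 610, leaving 298
298: greatest Fibonacci not exceeding it is 233, leaving 65
65: greatest Fibonacci not exceeding it is 55, leaving 10
10: greatest Fibonacci not exceeding it is 8, leaving 2
2: greatest Fibonacci not exceeding it is 2, leaving 0
So 89463 = 75025 + 10946 + 2584 + 610 + 233 + 55 + 8 + 2, with no two terms consecutive in the sequence.

75025 + 10946 + 2584 + 610 + 233 + 55 + 8 + 2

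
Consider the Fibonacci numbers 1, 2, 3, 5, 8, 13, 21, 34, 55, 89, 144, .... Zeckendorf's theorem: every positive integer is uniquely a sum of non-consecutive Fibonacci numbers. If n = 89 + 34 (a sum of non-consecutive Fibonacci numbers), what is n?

123

89 + 34 = 123.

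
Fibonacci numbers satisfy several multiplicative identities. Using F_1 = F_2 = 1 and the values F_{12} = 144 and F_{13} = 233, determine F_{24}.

46368

By the doubling identity F_{2k} = F_k(2F_{k+1} − F_k): F_{24} = 144·(2·233 − 144) = 144·322 = 46368.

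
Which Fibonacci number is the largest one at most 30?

21 ≤ 30 < 34, so the largest Fibonacci number not exceeding 30 is 21.

21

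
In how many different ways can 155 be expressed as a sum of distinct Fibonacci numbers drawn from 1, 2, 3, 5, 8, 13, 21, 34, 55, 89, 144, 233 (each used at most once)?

Starting from the Zeckendorf form and repeatedly splitting a term F_k into F_{k−1} + F_{k−2} (when neither is already used) reaches every representation.
155 = 144+8+3 = 144+8+2+1 = 89+55+8+3 = 144+5+3+2+1 = 89+55+8+2+1 = … (5 more), for 10 in all.

10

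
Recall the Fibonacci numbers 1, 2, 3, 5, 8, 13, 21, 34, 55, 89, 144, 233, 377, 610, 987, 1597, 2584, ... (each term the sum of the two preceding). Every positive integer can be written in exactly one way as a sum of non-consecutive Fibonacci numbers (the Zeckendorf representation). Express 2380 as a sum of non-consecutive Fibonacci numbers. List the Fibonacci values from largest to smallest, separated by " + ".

1597 + 610 + 144 + 21 + 8

take 1597 (≤ 2380); 2380 − 1597 = 783
take 610 (≤ 783); 783 − 610 = 173
take 144 (≤ 173); 173 − 144 = 29
take 21 (≤ 29); 29 − 21 = 8
take 8 (≤ 8); 8 − 8 = 0
So 2380 = 1597 + 610 + 144 + 21 + 8, with no two terms consecutive in the sequence.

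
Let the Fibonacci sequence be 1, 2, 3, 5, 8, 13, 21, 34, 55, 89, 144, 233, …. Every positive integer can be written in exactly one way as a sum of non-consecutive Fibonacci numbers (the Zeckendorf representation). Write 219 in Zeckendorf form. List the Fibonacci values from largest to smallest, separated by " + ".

Greedy algorithm:
take 144 (≤ 219); 219 − 144 = 75
take 55 (≤ 75); 75 − 55 = 20
take 13 (≤ 20); 20 − 13 = 7
take 5 (≤ 7); 7 − 5 = 2
take 2 (≤ 2); 2 − 2 = 0
So 219 = 144 + 55 + 13 + 5 + 2, with no two terms consecutive in the sequence.

144 + 55 + 13 + 5 + 2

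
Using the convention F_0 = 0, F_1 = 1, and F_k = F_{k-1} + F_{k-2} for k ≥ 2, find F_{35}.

Iterating the recurrence up to F_{28} = 317811 and F_{27} = 196418:
F_{29} = F_{28} + F_{27} = 317811 + 196418 = 514229
F_{30} = F_{29} + F_{28} = 514229 + 317811 = 832040
F_{31} = F_{30} + F_{29} = 832040 + 514229 = 1346269
F_{32} = F_{31} + F_{30} = 1346269 + 832040 = 2178309
F_{33} = F_{32} + F_{31} = 2178309 + 1346269 = 3524578
F_{34} = F_{33} + F_{32} = 3524578 + 2178309 = 5702887
F_{35} = F_{34} + F_{33} = 5702887 + 3524578 = 9227465

9227465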